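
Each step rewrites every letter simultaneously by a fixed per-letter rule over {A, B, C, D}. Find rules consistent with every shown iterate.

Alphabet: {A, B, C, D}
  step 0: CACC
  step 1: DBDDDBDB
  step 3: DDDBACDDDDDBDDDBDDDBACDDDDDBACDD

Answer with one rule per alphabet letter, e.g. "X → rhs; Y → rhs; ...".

A->DD, B->DA, C->DB, D->AC

  step 0 ⇒ step 1: CACC ⇒ DB·DD·DB·DB
    A ↦ DD
    C ↦ DB
    B ↦ DA  (constrained at step 1)
    D ↦ AC  (constrained at step 1)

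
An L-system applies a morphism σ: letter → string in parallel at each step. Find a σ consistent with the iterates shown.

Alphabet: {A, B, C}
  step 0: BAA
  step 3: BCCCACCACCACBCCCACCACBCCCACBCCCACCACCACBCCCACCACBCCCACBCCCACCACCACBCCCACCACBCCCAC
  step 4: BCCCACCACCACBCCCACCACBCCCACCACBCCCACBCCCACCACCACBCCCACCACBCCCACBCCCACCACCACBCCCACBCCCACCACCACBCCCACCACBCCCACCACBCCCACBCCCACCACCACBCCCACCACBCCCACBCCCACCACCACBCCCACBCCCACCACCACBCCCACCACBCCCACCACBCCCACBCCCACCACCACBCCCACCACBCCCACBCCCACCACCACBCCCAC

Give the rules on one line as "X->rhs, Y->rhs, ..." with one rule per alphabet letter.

  step 3 ⇒ step 4: BCCCACCACCACBCCCACCACBCCCACBCCCACCACCACBCCCACCACBCCCACBCCCACCACCACBCCCACCACBCCCAC ⇒ BCC·CAC·CAC·CAC·BCC·CAC·CAC·BCC·CAC·CAC·BCC·CAC·BCC·CAC·CAC·CAC·BCC·CAC·CAC·BCC·CAC·BCC·CAC·CAC·CAC·BCC·CAC·BCC·CAC·CAC·CAC·BCC·CAC·CAC·BCC·CAC·CAC·BCC·CAC·BCC·CAC·CAC·CAC·BCC·CAC·CAC·BCC·CAC·BCC·CAC·CAC·CAC·BCC·CAC·BCC·CAC·CAC·CAC·BCC·CAC·CAC·BCC·CAC·CAC·BCC·CAC·BCC·CAC·CAC·CAC·BCC·CAC·CAC·BCC·CAC·BCC·CAC·CAC·CAC·BCC·CAC
    A ↦ BCC
    B ↦ BCC
    C ↦ CAC

A->BCC, B->BCC, C->CAC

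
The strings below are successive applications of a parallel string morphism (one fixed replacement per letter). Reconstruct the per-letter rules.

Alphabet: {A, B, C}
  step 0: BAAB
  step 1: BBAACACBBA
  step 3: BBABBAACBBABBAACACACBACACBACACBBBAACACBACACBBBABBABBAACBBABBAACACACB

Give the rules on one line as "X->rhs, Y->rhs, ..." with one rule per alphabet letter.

  step 0 ⇒ step 1: BAAB ⇒ BBA·AC·AC·BBA
    A ↦ AC
    B ↦ BBA
    C ↦ ACB  (constrained at step 1)

A->AC, B->BBA, C->ACB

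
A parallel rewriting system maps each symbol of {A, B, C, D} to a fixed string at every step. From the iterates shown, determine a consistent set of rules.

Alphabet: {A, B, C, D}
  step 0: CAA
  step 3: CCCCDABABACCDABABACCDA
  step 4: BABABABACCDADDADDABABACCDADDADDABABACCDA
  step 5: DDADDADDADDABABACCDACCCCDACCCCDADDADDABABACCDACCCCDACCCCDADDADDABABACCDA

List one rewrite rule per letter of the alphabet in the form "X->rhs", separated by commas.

A->DA, B->D, C->BA, D->CC

  step 4 ⇒ step 5: BABABABACCDADDADDABABACCDADDADDABABACCDA ⇒ D·DA·D·DA·D·DA·D·DA·BA·BA·CC·DA·CC·CC·DA·CC·CC·DA·D·DA·D·DA·BA·BA·CC·DA·CC·CC·DA·CC·CC·DA·D·DA·D·DA·BA·BA·CC·DA
    A ↦ DA
    B ↦ D
    C ↦ BA
    D ↦ CC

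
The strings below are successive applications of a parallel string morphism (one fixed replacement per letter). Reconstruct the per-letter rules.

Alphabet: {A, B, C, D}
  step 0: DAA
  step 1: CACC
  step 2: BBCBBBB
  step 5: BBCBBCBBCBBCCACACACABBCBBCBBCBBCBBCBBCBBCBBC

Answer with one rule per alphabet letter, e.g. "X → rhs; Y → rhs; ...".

A->C, B->DD, C->BB, D->CA

  step 1 ⇒ step 2: CACC ⇒ BB·C·BB·BB
    A ↦ C
    C ↦ BB
    B ↦ DD  (constrained at step 2)
  step 0 ⇒ step 1: DAA ⇒ CA·C·C
    D ↦ CA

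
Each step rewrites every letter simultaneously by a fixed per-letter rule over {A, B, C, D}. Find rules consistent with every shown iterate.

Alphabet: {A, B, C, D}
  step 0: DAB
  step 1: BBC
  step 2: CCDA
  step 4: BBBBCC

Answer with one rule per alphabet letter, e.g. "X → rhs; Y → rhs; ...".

A->B, B->C, C->DA, D->B

  step 1 ⇒ step 2: BBC ⇒ C·C·DA
    B ↦ C
    C ↦ DA
  step 0 ⇒ step 1: DAB ⇒ B·B·C
    A ↦ B
  step 0 ⇒ step 1: DAB ⇒ B·B·C
    D ↦ B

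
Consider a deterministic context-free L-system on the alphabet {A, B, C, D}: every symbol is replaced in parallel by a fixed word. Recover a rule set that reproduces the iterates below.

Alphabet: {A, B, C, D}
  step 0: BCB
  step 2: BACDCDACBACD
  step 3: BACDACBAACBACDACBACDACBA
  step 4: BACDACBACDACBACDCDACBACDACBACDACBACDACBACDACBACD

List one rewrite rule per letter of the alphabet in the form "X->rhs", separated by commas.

  step 3 ⇒ step 4: BACDACBAACBACDACBACDACBA ⇒ BA·CD·AC·BA·CD·AC·BA·CD·CD·AC·BA·CD·AC·BA·CD·AC·BA·CD·AC·BA·CD·AC·BA·CD
    A ↦ CD
    B ↦ BA
    C ↦ AC
    D ↦ BA

A->CD, B->BA, C->AC, D->BA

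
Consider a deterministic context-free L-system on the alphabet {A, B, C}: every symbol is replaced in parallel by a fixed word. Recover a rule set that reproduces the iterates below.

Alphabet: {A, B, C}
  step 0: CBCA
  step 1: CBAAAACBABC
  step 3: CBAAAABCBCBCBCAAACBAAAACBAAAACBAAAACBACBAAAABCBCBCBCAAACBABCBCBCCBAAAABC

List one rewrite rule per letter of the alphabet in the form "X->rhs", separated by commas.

A->BC, B->AAA, C->CBA

  step 0 ⇒ step 1: CBCA ⇒ CBA·AAA·CBA·BC
    A ↦ BC
    B ↦ AAA
    C ↦ CBA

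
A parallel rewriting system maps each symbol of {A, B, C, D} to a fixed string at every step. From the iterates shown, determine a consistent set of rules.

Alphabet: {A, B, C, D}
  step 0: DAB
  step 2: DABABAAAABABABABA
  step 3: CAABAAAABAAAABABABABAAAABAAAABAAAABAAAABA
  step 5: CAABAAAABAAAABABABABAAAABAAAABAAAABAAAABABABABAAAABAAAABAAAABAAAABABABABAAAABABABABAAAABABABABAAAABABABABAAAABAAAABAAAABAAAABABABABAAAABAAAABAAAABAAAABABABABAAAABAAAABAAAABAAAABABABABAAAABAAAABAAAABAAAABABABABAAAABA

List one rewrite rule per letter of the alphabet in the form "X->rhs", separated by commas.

  step 2 ⇒ step 3: DABABAAAABABABABA ⇒ CAA·BA·AAA·BA·AAA·BA·BA·BA·BA·AAA·BA·AAA·BA·AAA·BA·AAA·BA
    A ↦ BA
    B ↦ AAA
    D ↦ CAA
    C ↦ DA  (constrained at step 3)

A->BA, B->AAA, C->DA, D->CAA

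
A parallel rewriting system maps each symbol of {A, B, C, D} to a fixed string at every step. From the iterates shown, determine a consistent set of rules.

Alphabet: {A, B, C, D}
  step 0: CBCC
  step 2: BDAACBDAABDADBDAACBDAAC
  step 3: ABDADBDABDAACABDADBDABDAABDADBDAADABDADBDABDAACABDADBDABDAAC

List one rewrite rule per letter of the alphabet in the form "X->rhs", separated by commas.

  step 2 ⇒ step 3: BDAACBDAABDADBDAACBDAAC ⇒ ABD·AD·BDA·BDA·AC·ABD·AD·BDA·BDA·ABD·AD·BDA·AD·ABD·AD·BDA·BDA·AC·ABD·AD·BDA·BDA·AC
    A ↦ BDA
    B ↦ ABD
    C ↦ AC
    D ↦ AD

A->BDA, B->ABD, C->AC, D->AD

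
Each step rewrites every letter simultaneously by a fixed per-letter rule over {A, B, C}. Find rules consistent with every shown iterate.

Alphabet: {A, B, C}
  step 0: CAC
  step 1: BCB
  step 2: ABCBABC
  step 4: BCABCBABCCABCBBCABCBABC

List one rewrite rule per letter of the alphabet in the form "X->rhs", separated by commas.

A->C, B->ABC, C->B

  step 1 ⇒ step 2: BCB ⇒ ABC·B·ABC
    B ↦ ABC
    C ↦ B
  step 0 ⇒ step 1: CAC ⇒ B·C·B
    A ↦ C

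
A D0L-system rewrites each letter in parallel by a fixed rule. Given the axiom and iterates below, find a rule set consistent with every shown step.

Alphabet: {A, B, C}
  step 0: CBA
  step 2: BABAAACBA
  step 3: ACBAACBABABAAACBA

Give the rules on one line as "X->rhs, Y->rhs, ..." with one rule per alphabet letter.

  step 2 ⇒ step 3: BABAAACBA ⇒ AC·BA·AC·BA·BA·BA·A·AC·BA
    A ↦ BA
    B ↦ AC
    C ↦ A

A->BA, B->AC, C->A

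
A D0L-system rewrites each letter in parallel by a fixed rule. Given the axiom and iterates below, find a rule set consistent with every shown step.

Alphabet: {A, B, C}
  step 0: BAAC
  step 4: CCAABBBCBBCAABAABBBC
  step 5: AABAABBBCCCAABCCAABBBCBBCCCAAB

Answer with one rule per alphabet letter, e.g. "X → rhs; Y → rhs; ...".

A->B, B->C, C->AAB

  step 4 ⇒ step 5: CCAABBBCBBCAABAABBBC ⇒ AAB·AAB·B·B·C·C·C·AAB·C·C·AAB·B·B·C·B·B·C·C·C·AAB
    A ↦ B
    B ↦ C
    C ↦ AAB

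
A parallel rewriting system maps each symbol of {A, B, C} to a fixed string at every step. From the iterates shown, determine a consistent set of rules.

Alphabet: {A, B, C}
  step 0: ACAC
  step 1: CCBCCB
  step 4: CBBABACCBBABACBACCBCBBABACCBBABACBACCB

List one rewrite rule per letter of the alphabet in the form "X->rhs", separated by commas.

A->C, B->BA, C->CB

  step 0 ⇒ step 1: ACAC ⇒ C·CB·C·CB
    A ↦ C
    C ↦ CB
    B ↦ BA  (constrained at step 1)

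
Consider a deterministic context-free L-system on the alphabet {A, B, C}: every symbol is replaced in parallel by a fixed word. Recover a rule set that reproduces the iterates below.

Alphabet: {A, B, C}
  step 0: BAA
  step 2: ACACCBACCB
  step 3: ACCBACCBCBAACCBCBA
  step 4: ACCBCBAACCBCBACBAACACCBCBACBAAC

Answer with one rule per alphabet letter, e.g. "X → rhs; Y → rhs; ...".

  step 3 ⇒ step 4: ACCBACCBCBAACCBCBA ⇒ AC·CB·CB·A·AC·CB·CB·A·CB·A·AC·AC·CB·CB·A·CB·A·AC
    A ↦ AC
    B ↦ A
    C ↦ CB

A->AC, B->A, C->CB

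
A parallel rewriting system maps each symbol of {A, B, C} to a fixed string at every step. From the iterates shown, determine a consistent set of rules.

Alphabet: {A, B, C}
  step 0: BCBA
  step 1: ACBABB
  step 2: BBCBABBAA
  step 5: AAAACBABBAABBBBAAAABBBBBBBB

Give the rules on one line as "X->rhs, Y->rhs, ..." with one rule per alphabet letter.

  step 1 ⇒ step 2: ACBABB ⇒ BB·CB·A·BB·A·A
    A ↦ BB
    B ↦ A
    C ↦ CB

A->BB, B->A, C->CB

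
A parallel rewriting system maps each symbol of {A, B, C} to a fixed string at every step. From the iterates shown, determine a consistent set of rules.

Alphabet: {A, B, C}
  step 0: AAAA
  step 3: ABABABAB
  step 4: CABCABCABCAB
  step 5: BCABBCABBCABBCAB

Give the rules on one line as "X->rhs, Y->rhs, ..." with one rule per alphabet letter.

  step 4 ⇒ step 5: CABCABCABCAB ⇒ B·C·AB·B·C·AB·B·C·AB·B·C·AB
    A ↦ C
    B ↦ AB
    C ↦ B

A->C, B->AB, C->B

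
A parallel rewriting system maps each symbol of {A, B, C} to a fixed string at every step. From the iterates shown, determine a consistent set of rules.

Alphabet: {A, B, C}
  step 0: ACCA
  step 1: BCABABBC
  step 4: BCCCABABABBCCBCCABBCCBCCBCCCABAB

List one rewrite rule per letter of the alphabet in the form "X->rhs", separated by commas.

A->BC, B->C, C->AB

  step 0 ⇒ step 1: ACCA ⇒ BC·AB·AB·BC
    A ↦ BC
    C ↦ AB
    B ↦ C  (constrained at step 1)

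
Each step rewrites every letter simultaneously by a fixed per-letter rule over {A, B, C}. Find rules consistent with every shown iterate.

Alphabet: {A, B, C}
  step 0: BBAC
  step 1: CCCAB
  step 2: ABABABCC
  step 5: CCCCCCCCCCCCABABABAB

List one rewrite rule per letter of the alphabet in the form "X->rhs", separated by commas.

  step 1 ⇒ step 2: CCCAB ⇒ AB·AB·AB·C·C
    A ↦ C
    B ↦ C
    C ↦ AB

A->C, B->C, C->AB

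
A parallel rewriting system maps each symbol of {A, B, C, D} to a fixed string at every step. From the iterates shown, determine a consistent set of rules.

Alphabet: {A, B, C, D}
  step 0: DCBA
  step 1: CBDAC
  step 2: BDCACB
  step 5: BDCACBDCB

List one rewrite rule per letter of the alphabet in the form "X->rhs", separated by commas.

A->AC, B->D, C->B, D->C

  step 1 ⇒ step 2: CBDAC ⇒ B·D·C·AC·B
    A ↦ AC
    B ↦ D
    C ↦ B
    D ↦ C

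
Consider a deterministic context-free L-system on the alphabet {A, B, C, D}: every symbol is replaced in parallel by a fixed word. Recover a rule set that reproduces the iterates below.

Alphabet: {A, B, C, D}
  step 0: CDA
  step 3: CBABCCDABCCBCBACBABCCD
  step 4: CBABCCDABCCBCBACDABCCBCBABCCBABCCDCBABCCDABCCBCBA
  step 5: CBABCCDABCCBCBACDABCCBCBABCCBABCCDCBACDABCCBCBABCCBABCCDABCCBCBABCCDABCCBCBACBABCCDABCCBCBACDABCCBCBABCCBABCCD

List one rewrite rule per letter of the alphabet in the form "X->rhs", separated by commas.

A->CD, B->ABC, C->CB, D->A

  step 4 ⇒ step 5: CBABCCDABCCBCBACDABCCBCBABCCBABCCDCBABCCDABCCBCBA ⇒ CB·ABC·CD·ABC·CB·CB·A·CD·ABC·CB·CB·ABC·CB·ABC·CD·CB·A·CD·ABC·CB·CB·ABC·CB·ABC·CD·ABC·CB·CB·ABC·CD·ABC·CB·CB·A·CB·ABC·CD·ABC·CB·CB·A·CD·ABC·CB·CB·ABC·CB·ABC·CD
    A ↦ CD
    B ↦ ABC
    C ↦ CB
    D ↦ A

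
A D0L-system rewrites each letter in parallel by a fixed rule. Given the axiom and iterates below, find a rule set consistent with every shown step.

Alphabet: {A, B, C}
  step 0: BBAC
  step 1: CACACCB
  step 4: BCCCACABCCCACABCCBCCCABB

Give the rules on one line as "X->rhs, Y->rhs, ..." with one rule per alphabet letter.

A->CC, B->CA, C->B

  step 0 ⇒ step 1: BBAC ⇒ CA·CA·CC·B
    A ↦ CC
    B ↦ CA
    C ↦ B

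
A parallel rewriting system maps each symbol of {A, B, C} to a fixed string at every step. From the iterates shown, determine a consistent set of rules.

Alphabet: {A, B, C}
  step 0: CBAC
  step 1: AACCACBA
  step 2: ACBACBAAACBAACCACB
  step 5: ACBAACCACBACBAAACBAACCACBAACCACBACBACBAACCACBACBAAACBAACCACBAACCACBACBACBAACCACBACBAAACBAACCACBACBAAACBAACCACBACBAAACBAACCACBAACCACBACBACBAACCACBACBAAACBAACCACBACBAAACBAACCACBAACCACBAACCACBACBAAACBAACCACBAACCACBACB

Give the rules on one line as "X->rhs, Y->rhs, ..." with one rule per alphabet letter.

  step 1 ⇒ step 2: AACCACBA ⇒ ACB·ACB·A·A·ACB·A·ACC·ACB
    A ↦ ACB
    B ↦ ACC
    C ↦ A

A->ACB, B->ACC, C->A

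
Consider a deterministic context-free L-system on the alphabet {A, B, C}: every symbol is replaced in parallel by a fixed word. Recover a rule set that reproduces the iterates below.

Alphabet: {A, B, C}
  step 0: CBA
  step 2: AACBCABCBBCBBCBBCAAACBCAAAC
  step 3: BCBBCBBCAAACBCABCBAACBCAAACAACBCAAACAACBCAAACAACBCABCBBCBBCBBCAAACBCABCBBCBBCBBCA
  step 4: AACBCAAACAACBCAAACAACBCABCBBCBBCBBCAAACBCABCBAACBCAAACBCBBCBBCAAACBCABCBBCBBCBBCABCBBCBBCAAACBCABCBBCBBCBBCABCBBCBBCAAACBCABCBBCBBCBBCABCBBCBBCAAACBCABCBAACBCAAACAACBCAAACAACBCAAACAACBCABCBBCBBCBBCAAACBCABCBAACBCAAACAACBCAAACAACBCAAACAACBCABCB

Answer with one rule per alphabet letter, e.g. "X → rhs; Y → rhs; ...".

A->BCB, B->AAC, C->BCA

  step 3 ⇒ step 4: BCBBCBBCAAACBCABCBAACBCAAACAACBCAAACAACBCAAACAACBCABCBBCBBCBBCAAACBCABCBBCBBCBBCA ⇒ AAC·BCA·AAC·AAC·BCA·AAC·AAC·BCA·BCB·BCB·BCB·BCA·AAC·BCA·BCB·AAC·BCA·AAC·BCB·BCB·BCA·AAC·BCA·BCB·BCB·BCB·BCA·BCB·BCB·BCA·AAC·BCA·BCB·BCB·BCB·BCA·BCB·BCB·BCA·AAC·BCA·BCB·BCB·BCB·BCA·BCB·BCB·BCA·AAC·BCA·BCB·AAC·BCA·AAC·AAC·BCA·AAC·AAC·BCA·AAC·AAC·BCA·BCB·BCB·BCB·BCA·AAC·BCA·BCB·AAC·BCA·AAC·AAC·BCA·AAC·AAC·BCA·AAC·AAC·BCA·BCB
    A ↦ BCB
    B ↦ AAC
    C ↦ BCA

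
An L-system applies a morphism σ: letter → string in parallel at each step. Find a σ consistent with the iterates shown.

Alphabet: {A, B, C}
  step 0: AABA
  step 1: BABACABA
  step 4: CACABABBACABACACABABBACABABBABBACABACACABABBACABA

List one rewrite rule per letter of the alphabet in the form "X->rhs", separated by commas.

  step 0 ⇒ step 1: AABA ⇒ BA·BA·CA·BA
    A ↦ BA
    B ↦ CA
    C ↦ B  (constrained at step 1)

A->BA, B->CA, C->B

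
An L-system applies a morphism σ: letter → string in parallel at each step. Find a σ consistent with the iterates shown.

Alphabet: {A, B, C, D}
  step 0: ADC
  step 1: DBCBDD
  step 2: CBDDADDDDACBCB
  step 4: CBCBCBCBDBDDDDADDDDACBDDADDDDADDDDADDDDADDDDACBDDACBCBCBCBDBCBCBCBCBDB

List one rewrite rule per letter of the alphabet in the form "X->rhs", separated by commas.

A->DB, B->DDA, C->DD, D->CB

  step 1 ⇒ step 2: DBCBDD ⇒ CB·DDA·DD·DDA·CB·CB
    B ↦ DDA
    C ↦ DD
    D ↦ CB
  step 0 ⇒ step 1: ADC ⇒ DB·CB·DD
    A ↦ DB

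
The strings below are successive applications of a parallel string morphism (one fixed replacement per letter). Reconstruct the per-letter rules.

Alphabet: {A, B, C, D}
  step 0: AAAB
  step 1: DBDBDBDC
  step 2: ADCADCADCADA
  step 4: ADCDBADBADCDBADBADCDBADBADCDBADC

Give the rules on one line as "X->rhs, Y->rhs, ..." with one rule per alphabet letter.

  step 1 ⇒ step 2: DBDBDBDC ⇒ A·DC·A·DC·A·DC·A·DA
    B ↦ DC
    C ↦ DA
    D ↦ A
  step 0 ⇒ step 1: AAAB ⇒ DB·DB·DB·DC
    A ↦ DB

A->DB, B->DC, C->DA, D->A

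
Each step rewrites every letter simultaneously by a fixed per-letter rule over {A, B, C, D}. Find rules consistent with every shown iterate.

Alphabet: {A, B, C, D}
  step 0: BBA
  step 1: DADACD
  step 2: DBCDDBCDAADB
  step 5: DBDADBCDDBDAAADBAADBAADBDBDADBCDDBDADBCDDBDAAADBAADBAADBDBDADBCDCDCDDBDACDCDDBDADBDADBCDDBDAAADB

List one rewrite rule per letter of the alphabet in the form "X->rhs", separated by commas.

A->CD, B->DA, C->AA, D->DB

  step 1 ⇒ step 2: DADACD ⇒ DB·CD·DB·CD·AA·DB
    A ↦ CD
    C ↦ AA
    D ↦ DB
  step 0 ⇒ step 1: BBA ⇒ DA·DA·CD
    B ↦ DA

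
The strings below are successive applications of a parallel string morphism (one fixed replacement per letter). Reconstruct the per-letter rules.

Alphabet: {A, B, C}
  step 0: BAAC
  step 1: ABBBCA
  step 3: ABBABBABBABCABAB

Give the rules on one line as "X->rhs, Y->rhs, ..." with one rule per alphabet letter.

  step 0 ⇒ step 1: BAAC ⇒ AB·B·B·CA
    A ↦ B
    B ↦ AB
    C ↦ CA

A->B, B->AB, C->CA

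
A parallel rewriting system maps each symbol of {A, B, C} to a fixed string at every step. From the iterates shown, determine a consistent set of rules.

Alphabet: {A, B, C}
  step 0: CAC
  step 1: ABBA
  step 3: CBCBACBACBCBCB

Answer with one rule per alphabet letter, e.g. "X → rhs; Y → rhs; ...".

A->BB, B->CB, C->A

  step 0 ⇒ step 1: CAC ⇒ A·BB·A
    A ↦ BB
    C ↦ A
    B ↦ CB  (constrained at step 1)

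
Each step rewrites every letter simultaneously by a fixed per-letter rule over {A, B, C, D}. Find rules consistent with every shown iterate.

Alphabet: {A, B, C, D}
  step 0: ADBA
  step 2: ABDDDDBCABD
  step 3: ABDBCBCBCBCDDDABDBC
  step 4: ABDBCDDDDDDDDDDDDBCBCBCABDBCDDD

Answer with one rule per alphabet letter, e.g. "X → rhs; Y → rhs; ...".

A->AB, B->D, C->DD, D->BC

  step 3 ⇒ step 4: ABDBCBCBCBCDDDABDBC ⇒ AB·D·BC·D·DD·D·DD·D·DD·D·DD·BC·BC·BC·AB·D·BC·D·DD
    A ↦ AB
    B ↦ D
    C ↦ DD
    D ↦ BC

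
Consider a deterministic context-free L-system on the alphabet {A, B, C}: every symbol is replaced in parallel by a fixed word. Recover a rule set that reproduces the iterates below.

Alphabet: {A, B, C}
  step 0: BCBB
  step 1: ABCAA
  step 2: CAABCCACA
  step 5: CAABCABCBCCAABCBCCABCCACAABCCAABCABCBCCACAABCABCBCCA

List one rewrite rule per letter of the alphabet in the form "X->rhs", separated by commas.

A->CA, B->A, C->BC

  step 1 ⇒ step 2: ABCAA ⇒ CA·A·BC·CA·CA
    A ↦ CA
    B ↦ A
    C ↦ BC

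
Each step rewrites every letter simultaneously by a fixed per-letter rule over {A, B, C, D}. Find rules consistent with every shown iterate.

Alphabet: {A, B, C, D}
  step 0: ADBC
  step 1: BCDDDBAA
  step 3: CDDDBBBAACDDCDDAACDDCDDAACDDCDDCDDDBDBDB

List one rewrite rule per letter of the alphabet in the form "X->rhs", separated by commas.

  step 0 ⇒ step 1: ADBC ⇒ B·CDD·DB·AA
    A ↦ B
    B ↦ DB
    C ↦ AA
    D ↦ CDD

A->B, B->DB, C->AA, D->CDD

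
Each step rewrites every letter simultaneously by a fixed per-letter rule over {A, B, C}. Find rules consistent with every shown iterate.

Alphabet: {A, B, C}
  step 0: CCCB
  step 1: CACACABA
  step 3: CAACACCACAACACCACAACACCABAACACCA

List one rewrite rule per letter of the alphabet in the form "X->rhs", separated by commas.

  step 0 ⇒ step 1: CCCB ⇒ CA·CA·CA·BA
    B ↦ BA
    C ↦ CA
    A ↦ AC  (constrained at step 1)

A->AC, B->BA, C->CA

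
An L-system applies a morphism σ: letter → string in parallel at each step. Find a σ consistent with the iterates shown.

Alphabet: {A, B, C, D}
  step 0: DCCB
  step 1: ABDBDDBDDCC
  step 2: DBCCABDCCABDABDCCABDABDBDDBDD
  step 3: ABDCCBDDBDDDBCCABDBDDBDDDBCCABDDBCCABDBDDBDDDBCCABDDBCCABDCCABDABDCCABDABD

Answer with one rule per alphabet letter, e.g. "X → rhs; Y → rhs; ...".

A->DB, B->CC, C->BDD, D->ABD

  step 2 ⇒ step 3: DBCCABDCCABDABDCCABDABDBDDBDD ⇒ ABD·CC·BDD·BDD·DB·CC·ABD·BDD·BDD·DB·CC·ABD·DB·CC·ABD·BDD·BDD·DB·CC·ABD·DB·CC·ABD·CC·ABD·ABD·CC·ABD·ABD
    A ↦ DB
    B ↦ CC
    C ↦ BDD
    D ↦ ABD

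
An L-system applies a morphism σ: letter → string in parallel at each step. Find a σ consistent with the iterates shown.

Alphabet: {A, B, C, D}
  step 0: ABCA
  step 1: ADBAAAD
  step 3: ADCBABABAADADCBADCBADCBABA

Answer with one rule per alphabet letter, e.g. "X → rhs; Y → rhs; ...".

A->AD, B->BA, C->A, D->CB

  step 0 ⇒ step 1: ABCA ⇒ AD·BA·A·AD
    A ↦ AD
    B ↦ BA
    C ↦ A
    D ↦ CB  (constrained at step 1)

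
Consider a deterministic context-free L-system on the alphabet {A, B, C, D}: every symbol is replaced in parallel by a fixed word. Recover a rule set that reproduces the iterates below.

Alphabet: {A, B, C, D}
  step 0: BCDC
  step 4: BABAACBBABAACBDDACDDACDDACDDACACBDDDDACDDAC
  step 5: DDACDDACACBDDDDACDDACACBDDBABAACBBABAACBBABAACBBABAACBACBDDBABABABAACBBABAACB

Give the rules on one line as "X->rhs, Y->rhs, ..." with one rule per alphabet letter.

A->AC, B->DD, C->B, D->BA

  step 4 ⇒ step 5: BABAACBBABAACBDDACDDACDDACDDACACBDDDDACDDAC ⇒ DD·AC·DD·AC·AC·B·DD·DD·AC·DD·AC·AC·B·DD·BA·BA·AC·B·BA·BA·AC·B·BA·BA·AC·B·BA·BA·AC·B·AC·B·DD·BA·BA·BA·BA·AC·B·BA·BA·AC·B
    A ↦ AC
    B ↦ DD
    C ↦ B
    D ↦ BA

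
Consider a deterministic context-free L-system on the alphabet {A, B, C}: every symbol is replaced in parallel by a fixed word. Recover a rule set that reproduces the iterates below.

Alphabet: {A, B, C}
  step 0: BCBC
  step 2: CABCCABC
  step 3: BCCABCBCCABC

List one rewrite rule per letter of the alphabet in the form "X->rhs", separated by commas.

  step 2 ⇒ step 3: CABCCABC ⇒ BC·C·A·BC·BC·C·A·BC
    A ↦ C
    B ↦ A
    C ↦ BC

A->C, B->A, C->BC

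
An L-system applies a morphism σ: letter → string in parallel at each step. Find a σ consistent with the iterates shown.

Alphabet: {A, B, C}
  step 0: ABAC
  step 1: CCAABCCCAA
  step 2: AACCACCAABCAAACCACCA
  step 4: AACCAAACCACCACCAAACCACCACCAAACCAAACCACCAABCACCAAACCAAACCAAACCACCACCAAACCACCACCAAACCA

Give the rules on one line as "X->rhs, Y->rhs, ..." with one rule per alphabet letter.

A->CCA, B->ABC, C->A

  step 1 ⇒ step 2: CCAABCCCAA ⇒ A·A·CCA·CCA·ABC·A·A·A·CCA·CCA
    A ↦ CCA
    B ↦ ABC
    C ↦ A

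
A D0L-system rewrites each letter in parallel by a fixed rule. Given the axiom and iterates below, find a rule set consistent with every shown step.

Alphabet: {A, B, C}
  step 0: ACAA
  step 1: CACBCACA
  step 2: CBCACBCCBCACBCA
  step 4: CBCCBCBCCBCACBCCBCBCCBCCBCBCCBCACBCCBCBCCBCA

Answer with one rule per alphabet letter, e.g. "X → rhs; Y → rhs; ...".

  step 1 ⇒ step 2: CACBCACA ⇒ CB·CA·CB·C·CB·CA·CB·CA
    A ↦ CA
    B ↦ C
    C ↦ CB

A->CA, B->C, C->CB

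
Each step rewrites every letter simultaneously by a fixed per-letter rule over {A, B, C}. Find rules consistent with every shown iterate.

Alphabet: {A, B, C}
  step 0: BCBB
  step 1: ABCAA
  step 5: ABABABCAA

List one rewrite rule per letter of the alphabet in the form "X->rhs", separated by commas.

A->B, B->A, C->BC

  step 0 ⇒ step 1: BCBB ⇒ A·BC·A·A
    B ↦ A
    C ↦ BC
    A ↦ B  (constrained at step 1)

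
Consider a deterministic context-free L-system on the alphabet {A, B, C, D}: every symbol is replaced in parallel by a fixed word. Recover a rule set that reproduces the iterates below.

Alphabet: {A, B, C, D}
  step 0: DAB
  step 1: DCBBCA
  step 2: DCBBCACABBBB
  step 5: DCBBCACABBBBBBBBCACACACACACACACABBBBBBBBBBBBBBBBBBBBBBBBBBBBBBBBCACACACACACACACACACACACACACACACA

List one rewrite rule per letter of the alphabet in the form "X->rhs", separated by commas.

  step 1 ⇒ step 2: DCBBCA ⇒ DC·BB·CA·CA·BB·BB
    A ↦ BB
    B ↦ CA
    C ↦ BB
    D ↦ DC

A->BB, B->CA, C->BB, D->DC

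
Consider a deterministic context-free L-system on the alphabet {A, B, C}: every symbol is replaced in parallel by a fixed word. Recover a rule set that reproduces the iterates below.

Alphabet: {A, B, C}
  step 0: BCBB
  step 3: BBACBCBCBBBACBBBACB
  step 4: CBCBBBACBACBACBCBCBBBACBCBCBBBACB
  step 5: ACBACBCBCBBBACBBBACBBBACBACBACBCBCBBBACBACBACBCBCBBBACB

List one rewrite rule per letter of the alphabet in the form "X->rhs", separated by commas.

A->BB, B->CB, C->A

  step 4 ⇒ step 5: CBCBBBACBACBACBCBCBBBACBCBCBBBACB ⇒ A·CB·A·CB·CB·CB·BB·A·CB·BB·A·CB·BB·A·CB·A·CB·A·CB·CB·CB·BB·A·CB·A·CB·A·CB·CB·CB·BB·A·CB
    A ↦ BB
    B ↦ CB
    C ↦ A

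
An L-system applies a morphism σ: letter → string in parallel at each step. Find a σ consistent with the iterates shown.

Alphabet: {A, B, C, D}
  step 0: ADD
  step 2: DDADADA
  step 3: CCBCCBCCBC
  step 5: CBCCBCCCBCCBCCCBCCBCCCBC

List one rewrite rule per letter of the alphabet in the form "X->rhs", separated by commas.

A->BC, B->D, C->DA, D->C

  step 2 ⇒ step 3: DDADADA ⇒ C·C·BC·C·BC·C·BC
    A ↦ BC
    D ↦ C
    B ↦ D  (constrained at step 3)
    C ↦ DA  (constrained at step 3)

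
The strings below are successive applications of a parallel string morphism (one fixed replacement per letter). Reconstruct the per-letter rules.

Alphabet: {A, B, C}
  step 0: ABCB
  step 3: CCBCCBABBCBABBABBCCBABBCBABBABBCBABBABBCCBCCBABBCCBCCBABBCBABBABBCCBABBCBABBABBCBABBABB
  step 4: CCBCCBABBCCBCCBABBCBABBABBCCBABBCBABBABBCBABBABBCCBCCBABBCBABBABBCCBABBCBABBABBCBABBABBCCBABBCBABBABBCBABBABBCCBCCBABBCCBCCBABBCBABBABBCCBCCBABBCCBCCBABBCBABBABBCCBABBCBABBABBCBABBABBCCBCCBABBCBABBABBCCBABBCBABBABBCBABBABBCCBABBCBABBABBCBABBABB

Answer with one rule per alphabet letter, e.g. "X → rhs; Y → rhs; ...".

A->CB, B->ABB, C->CCB

  step 3 ⇒ step 4: CCBCCBABBCBABBABBCCBABBCBABBABBCBABBABBCCBCCBABBCCBCCBABBCBABBABBCCBABBCBABBABBCBABBABB ⇒ CCB·CCB·ABB·CCB·CCB·ABB·CB·ABB·ABB·CCB·ABB·CB·ABB·ABB·CB·ABB·ABB·CCB·CCB·ABB·CB·ABB·ABB·CCB·ABB·CB·ABB·ABB·CB·ABB·ABB·CCB·ABB·CB·ABB·ABB·CB·ABB·ABB·CCB·CCB·ABB·CCB·CCB·ABB·CB·ABB·ABB·CCB·CCB·ABB·CCB·CCB·ABB·CB·ABB·ABB·CCB·ABB·CB·ABB·ABB·CB·ABB·ABB·CCB·CCB·ABB·CB·ABB·ABB·CCB·ABB·CB·ABB·ABB·CB·ABB·ABB·CCB·ABB·CB·ABB·ABB·CB·ABB·ABB
    A ↦ CB
    B ↦ ABB
    C ↦ CCB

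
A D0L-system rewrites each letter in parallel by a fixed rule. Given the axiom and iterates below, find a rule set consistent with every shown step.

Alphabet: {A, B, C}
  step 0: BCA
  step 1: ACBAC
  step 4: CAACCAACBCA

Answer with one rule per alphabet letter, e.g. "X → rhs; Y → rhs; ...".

A->C, B->ACB, C->A

  step 0 ⇒ step 1: BCA ⇒ ACB·A·C
    A ↦ C
    B ↦ ACB
    C ↦ A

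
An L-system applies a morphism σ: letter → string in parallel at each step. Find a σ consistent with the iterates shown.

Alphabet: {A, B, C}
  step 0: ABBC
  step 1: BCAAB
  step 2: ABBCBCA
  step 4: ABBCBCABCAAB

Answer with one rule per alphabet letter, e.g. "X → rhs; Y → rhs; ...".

  step 1 ⇒ step 2: BCAAB ⇒ A·B·BC·BC·A
    A ↦ BC
    B ↦ A
    C ↦ B

A->BC, B->A, C->B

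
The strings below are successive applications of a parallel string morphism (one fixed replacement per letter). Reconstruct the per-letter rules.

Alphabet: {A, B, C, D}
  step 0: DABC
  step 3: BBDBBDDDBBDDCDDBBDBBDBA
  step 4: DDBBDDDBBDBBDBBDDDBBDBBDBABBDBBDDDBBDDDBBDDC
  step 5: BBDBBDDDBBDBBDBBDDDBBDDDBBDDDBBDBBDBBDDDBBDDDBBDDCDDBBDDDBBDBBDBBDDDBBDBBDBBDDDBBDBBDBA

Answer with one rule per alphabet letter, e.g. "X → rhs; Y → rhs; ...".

A->C, B->D, C->BA, D->BBD

  step 4 ⇒ step 5: DDBBDDDBBDBBDBBDDDBBDBBDBABBDBBDDDBBDDDBBDDC ⇒ BBD·BBD·D·D·BBD·BBD·BBD·D·D·BBD·D·D·BBD·D·D·BBD·BBD·BBD·D·D·BBD·D·D·BBD·D·C·D·D·BBD·D·D·BBD·BBD·BBD·D·D·BBD·BBD·BBD·D·D·BBD·BBD·BA
    A ↦ C
    B ↦ D
    C ↦ BA
    D ↦ BBD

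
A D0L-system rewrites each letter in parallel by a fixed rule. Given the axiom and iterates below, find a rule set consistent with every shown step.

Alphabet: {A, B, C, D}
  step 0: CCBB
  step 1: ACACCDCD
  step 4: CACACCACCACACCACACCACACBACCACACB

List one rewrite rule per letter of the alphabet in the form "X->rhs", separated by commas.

A->C, B->CD, C->AC, D->B

  step 0 ⇒ step 1: CCBB ⇒ AC·AC·CD·CD
    B ↦ CD
    C ↦ AC
    A ↦ C  (constrained at step 1)
    D ↦ B  (constrained at step 1)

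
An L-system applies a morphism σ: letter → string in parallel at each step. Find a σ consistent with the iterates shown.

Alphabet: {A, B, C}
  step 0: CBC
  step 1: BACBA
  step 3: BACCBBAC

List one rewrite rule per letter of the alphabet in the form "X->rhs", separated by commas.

  step 0 ⇒ step 1: CBC ⇒ BA·C·BA
    B ↦ C
    C ↦ BA
    A ↦ B  (constrained at step 1)

A->B, B->C, C->BA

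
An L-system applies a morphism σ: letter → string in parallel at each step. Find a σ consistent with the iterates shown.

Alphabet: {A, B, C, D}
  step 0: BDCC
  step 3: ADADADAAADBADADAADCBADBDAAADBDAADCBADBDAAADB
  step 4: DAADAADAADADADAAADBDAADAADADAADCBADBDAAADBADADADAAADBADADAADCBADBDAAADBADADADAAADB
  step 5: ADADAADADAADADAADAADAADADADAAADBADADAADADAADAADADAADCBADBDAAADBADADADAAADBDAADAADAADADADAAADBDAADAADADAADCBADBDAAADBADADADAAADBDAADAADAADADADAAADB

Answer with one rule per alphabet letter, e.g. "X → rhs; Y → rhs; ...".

  step 4 ⇒ step 5: DAADAADAADADADAAADBDAADAADADAADCBADBDAAADBADADADAAADBADADAADCBADBDAAADBADADADAAADB ⇒ A·DA·DA·A·DA·DA·A·DA·DA·A·DA·A·DA·A·DA·DA·DA·A·ADB·A·DA·DA·A·DA·DA·A·DA·A·DA·DA·A·DCB·ADB·DA·A·ADB·A·DA·DA·DA·A·ADB·DA·A·DA·A·DA·A·DA·DA·DA·A·ADB·DA·A·DA·A·DA·DA·A·DCB·ADB·DA·A·ADB·A·DA·DA·DA·A·ADB·DA·A·DA·A·DA·A·DA·DA·DA·A·ADB
    A ↦ DA
    B ↦ ADB
    C ↦ DCB
    D ↦ A

A->DA, B->ADB, C->DCB, D->A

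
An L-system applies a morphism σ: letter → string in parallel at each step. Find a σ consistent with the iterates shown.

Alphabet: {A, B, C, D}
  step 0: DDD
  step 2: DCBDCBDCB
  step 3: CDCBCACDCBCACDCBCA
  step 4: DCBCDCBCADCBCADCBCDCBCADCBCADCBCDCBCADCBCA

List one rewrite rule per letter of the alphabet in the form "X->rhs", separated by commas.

  step 3 ⇒ step 4: CDCBCACDCBCACDCBCA ⇒ DCB·C·DCB·CA·DCB·CA·DCB·C·DCB·CA·DCB·CA·DCB·C·DCB·CA·DCB·CA
    A ↦ CA
    B ↦ CA
    C ↦ DCB
    D ↦ C

A->CA, B->CA, C->DCB, D->C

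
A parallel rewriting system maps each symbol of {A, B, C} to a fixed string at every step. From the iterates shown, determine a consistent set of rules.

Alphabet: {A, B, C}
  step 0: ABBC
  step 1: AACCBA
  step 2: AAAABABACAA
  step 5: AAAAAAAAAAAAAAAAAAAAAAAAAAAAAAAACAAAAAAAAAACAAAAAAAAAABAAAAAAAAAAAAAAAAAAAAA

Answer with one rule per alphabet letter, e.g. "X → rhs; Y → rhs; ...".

A->AA, B->C, C->BA

  step 1 ⇒ step 2: AACCBA ⇒ AA·AA·BA·BA·C·AA
    A ↦ AA
    B ↦ C
    C ↦ BA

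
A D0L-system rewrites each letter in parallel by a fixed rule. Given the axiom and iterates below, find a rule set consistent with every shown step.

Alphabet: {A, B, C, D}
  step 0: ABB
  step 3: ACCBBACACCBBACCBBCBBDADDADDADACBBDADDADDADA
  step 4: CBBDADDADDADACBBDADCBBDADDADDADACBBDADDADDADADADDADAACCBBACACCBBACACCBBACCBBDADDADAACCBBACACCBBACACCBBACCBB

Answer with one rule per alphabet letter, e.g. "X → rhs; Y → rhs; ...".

  step 3 ⇒ step 4: ACCBBACACCBBACCBBCBBDADDADDADACBBDADDADDADA ⇒ CBB·DAD·DAD·DA·DA·CBB·DAD·CBB·DAD·DAD·DA·DA·CBB·DAD·DAD·DA·DA·DAD·DA·DA·AC·CBB·AC·AC·CBB·AC·AC·CBB·AC·CBB·DAD·DA·DA·AC·CBB·AC·AC·CBB·AC·AC·CBB·AC·CBB
    A ↦ CBB
    B ↦ DA
    C ↦ DAD
    D ↦ AC

A->CBB, B->DA, C->DAD, D->AC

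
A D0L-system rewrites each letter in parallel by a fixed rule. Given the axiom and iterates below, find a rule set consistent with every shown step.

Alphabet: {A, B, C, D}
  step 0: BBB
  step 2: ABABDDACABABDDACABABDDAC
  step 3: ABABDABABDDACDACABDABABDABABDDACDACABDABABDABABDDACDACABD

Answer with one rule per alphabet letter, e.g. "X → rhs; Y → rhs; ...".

  step 2 ⇒ step 3: ABABDDACABABDDACABABDDAC ⇒ AB·ABD·AB·ABD·DAC·DAC·AB·D·AB·ABD·AB·ABD·DAC·DAC·AB·D·AB·ABD·AB·ABD·DAC·DAC·AB·D
    A ↦ AB
    B ↦ ABD
    C ↦ D
    D ↦ DAC

A->AB, B->ABD, C->D, D->DAC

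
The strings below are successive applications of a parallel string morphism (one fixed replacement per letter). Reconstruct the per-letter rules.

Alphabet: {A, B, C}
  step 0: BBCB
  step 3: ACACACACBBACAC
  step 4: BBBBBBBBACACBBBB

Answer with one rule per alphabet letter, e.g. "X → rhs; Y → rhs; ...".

  step 3 ⇒ step 4: ACACACACBBACAC ⇒ B·B·B·B·B·B·B·B·AC·AC·B·B·B·B
    A ↦ B
    B ↦ AC
    C ↦ B

A->B, B->AC, C->B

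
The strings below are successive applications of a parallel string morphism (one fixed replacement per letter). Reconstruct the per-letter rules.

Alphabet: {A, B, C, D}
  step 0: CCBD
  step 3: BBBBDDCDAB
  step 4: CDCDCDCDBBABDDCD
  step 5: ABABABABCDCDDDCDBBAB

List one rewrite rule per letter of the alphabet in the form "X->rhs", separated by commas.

A->DD, B->CD, C->A, D->B

  step 4 ⇒ step 5: CDCDCDCDBBABDDCD ⇒ A·B·A·B·A·B·A·B·CD·CD·DD·CD·B·B·A·B
    A ↦ DD
    B ↦ CD
    C ↦ A
    D ↦ B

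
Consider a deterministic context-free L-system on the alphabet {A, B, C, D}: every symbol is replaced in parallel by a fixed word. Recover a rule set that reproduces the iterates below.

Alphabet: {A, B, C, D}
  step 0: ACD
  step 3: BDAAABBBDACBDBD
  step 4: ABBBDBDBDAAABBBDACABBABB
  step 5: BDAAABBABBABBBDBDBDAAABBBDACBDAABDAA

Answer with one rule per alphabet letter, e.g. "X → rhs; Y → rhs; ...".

A->BD, B->A, C->AC, D->BB

  step 4 ⇒ step 5: ABBBDBDBDAAABBBDACABBABB ⇒ BD·A·A·A·BB·A·BB·A·BB·BD·BD·BD·A·A·A·BB·BD·AC·BD·A·A·BD·A·A
    A ↦ BD
    B ↦ A
    C ↦ AC
    D ↦ BB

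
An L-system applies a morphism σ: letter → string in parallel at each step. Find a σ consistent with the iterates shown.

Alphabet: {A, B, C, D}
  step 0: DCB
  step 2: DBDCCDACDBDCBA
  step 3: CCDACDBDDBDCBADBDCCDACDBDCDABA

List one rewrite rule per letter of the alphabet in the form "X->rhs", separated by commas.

  step 2 ⇒ step 3: DBDCCDACDBDCBA ⇒ C·CDA·C·DBD·DBD·C·BA·DBD·C·CDA·C·DBD·CDA·BA
    A ↦ BA
    B ↦ CDA
    C ↦ DBD
    D ↦ C

A->BA, B->CDA, C->DBD, D->C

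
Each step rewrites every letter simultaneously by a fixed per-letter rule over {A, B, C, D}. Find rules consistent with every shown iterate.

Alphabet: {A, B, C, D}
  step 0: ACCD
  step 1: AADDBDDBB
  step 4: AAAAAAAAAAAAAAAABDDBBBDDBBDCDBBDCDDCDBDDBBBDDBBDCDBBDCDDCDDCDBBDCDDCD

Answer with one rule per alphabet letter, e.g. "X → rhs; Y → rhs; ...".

A->AA, B->DCD, C->DDB, D->B

  step 0 ⇒ step 1: ACCD ⇒ AA·DDB·DDB·B
    A ↦ AA
    C ↦ DDB
    D ↦ B
    B ↦ DCD  (constrained at step 1)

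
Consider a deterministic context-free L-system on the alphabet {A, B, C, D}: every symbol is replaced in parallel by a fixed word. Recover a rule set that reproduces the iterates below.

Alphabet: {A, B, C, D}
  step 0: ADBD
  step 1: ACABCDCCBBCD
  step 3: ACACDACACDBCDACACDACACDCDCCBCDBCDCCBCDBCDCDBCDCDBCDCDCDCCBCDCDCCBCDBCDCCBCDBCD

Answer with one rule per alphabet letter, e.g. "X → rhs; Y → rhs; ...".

A->ACA, B->CCB, C->CD, D->BCD

  step 0 ⇒ step 1: ADBD ⇒ ACA·BCD·CCB·BCD
    A ↦ ACA
    B ↦ CCB
    D ↦ BCD
    C ↦ CD  (constrained at step 1)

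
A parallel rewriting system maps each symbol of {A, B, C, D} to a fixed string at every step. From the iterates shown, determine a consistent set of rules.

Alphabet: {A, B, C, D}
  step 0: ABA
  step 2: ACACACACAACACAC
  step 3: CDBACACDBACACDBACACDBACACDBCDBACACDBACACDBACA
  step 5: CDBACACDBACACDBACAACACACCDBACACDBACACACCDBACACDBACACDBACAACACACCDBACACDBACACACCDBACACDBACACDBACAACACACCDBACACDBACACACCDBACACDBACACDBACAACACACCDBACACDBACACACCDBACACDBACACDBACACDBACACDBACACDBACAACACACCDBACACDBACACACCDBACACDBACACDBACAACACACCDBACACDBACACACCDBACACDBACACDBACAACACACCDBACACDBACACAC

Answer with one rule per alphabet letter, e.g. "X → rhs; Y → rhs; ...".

A->CDB, B->C, C->ACA, D->CA

  step 2 ⇒ step 3: ACACACACAACACAC ⇒ CDB·ACA·CDB·ACA·CDB·ACA·CDB·ACA·CDB·CDB·ACA·CDB·ACA·CDB·ACA
    A ↦ CDB
    C ↦ ACA
    B ↦ C  (constrained at step 0)
    D ↦ CA  (constrained at step 3)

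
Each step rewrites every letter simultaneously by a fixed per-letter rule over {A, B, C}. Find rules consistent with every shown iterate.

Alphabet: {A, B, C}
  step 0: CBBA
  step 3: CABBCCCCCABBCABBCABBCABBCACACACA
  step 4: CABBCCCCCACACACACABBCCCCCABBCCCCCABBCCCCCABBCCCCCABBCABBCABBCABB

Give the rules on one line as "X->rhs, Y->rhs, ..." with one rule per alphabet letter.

A->BB, B->CC, C->CA

  step 3 ⇒ step 4: CABBCCCCCABBCABBCABBCABBCACACACA ⇒ CA·BB·CC·CC·CA·CA·CA·CA·CA·BB·CC·CC·CA·BB·CC·CC·CA·BB·CC·CC·CA·BB·CC·CC·CA·BB·CA·BB·CA·BB·CA·BB
    A ↦ BB
    B ↦ CC
    C ↦ CA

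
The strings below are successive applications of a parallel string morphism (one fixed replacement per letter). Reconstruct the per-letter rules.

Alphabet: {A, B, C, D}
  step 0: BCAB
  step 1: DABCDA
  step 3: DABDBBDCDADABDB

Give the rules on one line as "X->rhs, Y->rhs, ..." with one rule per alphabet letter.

A->C, B->DA, C->B, D->BD

  step 0 ⇒ step 1: BCAB ⇒ DA·B·C·DA
    A ↦ C
    B ↦ DA
    C ↦ B
    D ↦ BD  (constrained at step 1)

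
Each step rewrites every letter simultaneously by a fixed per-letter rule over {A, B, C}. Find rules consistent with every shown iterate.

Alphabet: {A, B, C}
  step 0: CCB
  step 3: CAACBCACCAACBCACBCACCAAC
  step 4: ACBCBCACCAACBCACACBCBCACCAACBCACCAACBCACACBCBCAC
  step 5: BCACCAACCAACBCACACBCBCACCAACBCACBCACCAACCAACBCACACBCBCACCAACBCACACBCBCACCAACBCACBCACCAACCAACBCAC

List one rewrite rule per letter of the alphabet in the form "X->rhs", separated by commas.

A->BC, B->CA, C->AC

  step 4 ⇒ step 5: ACBCBCACCAACBCACACBCBCACCAACBCACCAACBCACACBCBCAC ⇒ BC·AC·CA·AC·CA·AC·BC·AC·AC·BC·BC·AC·CA·AC·BC·AC·BC·AC·CA·AC·CA·AC·BC·AC·AC·BC·BC·AC·CA·AC·BC·AC·AC·BC·BC·AC·CA·AC·BC·AC·BC·AC·CA·AC·CA·AC·BC·AC
    A ↦ BC
    B ↦ CA
    C ↦ AC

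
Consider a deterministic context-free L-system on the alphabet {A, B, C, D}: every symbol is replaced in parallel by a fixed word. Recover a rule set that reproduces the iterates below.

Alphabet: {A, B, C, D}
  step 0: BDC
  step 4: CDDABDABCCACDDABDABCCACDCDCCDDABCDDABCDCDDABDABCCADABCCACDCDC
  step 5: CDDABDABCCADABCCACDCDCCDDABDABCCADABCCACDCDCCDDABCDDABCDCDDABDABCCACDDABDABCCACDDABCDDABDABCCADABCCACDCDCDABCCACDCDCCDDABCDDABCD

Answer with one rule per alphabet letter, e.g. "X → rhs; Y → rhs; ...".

A->C, B->CA, C->CD, D->DAB

  step 4 ⇒ step 5: CDDABDABCCACDDABDABCCACDCDCCDDABCDDABCDCDDABDABCCADABCCACDCDC ⇒ CD·DAB·DAB·C·CA·DAB·C·CA·CD·CD·C·CD·DAB·DAB·C·CA·DAB·C·CA·CD·CD·C·CD·DAB·CD·DAB·CD·CD·DAB·DAB·C·CA·CD·DAB·DAB·C·CA·CD·DAB·CD·DAB·DAB·C·CA·DAB·C·CA·CD·CD·C·DAB·C·CA·CD·CD·C·CD·DAB·CD·DAB·CD
    A ↦ C
    B ↦ CA
    C ↦ CD
    D ↦ DAB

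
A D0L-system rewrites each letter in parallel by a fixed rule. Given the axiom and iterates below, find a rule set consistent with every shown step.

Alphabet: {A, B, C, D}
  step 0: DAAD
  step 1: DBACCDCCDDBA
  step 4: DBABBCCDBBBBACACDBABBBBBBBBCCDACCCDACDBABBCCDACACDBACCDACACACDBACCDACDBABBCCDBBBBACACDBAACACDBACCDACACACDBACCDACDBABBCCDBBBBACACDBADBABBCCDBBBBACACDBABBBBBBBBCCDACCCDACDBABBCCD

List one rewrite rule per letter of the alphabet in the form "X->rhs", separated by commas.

  step 0 ⇒ step 1: DAAD ⇒ DBA·CCD·CCD·DBA
    A ↦ CCD
    D ↦ DBA
    B ↦ BB  (constrained at step 1)
    C ↦ AC  (constrained at step 1)

A->CCD, B->BB, C->AC, D->DBA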